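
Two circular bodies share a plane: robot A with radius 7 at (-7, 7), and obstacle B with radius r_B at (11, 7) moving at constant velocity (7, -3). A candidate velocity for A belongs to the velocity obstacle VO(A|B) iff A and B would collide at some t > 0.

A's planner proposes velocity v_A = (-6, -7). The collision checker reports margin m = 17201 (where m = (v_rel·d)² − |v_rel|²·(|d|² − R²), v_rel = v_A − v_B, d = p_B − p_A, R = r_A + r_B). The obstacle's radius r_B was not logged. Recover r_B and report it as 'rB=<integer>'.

m = 17201
d = (18, 0);  v_rel = (-13, -4),  |v_rel|² = 185
v_rel×d = (-13)·(0) − (-4)·(18) = 72
since m = R²·185 − 72²:  R² = (5184 + 17201) / 185 = 121
R = √121 = 11  ⇒  r_B = 11 − 7 = 4

rB=4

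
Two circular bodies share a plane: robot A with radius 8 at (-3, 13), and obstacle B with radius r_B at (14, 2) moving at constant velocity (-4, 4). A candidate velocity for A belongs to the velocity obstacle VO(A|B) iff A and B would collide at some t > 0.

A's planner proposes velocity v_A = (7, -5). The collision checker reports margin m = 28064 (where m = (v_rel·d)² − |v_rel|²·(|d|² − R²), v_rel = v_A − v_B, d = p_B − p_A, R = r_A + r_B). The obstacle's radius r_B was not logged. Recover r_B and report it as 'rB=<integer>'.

m = 28064
d = (17, -11);  v_rel = (11, -9),  |v_rel|² = 202
v_rel×d = (11)·(-11) − (-9)·(17) = 32
since m = R²·202 − 32²:  R² = (1024 + 28064) / 202 = 144
R = √144 = 12  ⇒  r_B = 12 − 8 = 4

rB=4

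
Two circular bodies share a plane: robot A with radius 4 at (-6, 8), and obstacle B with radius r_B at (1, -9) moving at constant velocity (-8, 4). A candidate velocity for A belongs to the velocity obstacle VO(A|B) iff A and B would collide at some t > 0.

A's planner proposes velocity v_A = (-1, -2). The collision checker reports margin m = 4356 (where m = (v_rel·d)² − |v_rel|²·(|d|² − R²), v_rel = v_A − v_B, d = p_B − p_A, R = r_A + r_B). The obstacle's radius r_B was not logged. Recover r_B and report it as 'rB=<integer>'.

m = 4356
d = (7, -17);  v_rel = (7, -6),  |v_rel|² = 85
v_rel×d = (7)·(-17) − (-6)·(7) = -77
since m = R²·85 − (-77)²:  R² = (5929 + 4356) / 85 = 121
R = √121 = 11  ⇒  r_B = 11 − 4 = 7

rB=7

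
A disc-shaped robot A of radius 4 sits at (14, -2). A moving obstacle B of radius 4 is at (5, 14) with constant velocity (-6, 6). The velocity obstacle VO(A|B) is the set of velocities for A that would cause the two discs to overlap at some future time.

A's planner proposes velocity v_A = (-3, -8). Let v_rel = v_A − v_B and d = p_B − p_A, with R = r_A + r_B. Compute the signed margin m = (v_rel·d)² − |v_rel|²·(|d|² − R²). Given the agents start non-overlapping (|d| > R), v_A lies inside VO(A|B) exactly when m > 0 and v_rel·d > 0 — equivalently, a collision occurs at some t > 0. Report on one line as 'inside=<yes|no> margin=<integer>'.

d = (-9, 16),  |d|² = 337;  R = 4+4 = 8,  c = 337−8² = 273
v_rel = (3, -14),  |v_rel|² = 205;  v_rel·d = (3)·(-9) + (-14)·(16) = -251
205·t² + 502·t + 273 = 0  ⇒  m = (-251)² − 205·273 = 7036
m = 7036 > 0,  v_rel·d = -251 < 0  ⇒  outside

inside=no margin=7036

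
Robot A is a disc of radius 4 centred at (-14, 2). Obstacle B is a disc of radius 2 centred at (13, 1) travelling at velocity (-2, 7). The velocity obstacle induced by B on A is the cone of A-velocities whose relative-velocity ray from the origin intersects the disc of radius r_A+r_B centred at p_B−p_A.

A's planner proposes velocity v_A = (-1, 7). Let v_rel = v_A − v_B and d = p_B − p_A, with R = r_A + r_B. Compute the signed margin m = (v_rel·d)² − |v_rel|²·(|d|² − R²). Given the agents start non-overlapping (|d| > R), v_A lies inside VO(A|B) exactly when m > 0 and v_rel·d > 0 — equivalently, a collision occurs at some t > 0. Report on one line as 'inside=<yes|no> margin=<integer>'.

d = (27, -1),  |d|² = 730;  R = 4+2 = 6,  c = 730−6² = 694
v_rel = (1, 0),  |v_rel|² = 1;  v_rel·d = (1)·(27) + (0)·(-1) = 27
1·t² − 54·t + 694 = 0  ⇒  m = 27² − 1·694 = 35
m = 35 > 0,  v_rel·d = 27 > 0  ⇒  inside

inside=yes margin=35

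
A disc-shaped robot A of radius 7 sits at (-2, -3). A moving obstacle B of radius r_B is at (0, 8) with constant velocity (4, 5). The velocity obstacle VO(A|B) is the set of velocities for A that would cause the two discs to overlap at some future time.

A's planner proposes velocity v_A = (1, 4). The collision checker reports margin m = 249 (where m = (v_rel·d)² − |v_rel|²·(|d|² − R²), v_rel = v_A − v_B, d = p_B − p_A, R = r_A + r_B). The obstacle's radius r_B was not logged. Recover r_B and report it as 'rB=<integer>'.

m = 249
d = (2, 11);  v_rel = (-3, -1),  |v_rel|² = 10
v_rel×d = (-3)·(11) − (-1)·(2) = -31
since m = R²·10 − (-31)²:  R² = (961 + 249) / 10 = 121
R = √121 = 11  ⇒  r_B = 11 − 7 = 4

rB=4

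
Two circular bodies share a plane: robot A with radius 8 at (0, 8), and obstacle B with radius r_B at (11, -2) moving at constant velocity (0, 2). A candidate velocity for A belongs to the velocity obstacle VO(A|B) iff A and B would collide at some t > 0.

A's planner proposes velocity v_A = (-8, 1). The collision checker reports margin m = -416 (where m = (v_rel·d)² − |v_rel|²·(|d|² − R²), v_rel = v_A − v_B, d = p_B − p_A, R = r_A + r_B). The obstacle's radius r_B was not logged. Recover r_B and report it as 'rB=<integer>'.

m = -416
d = (11, -10);  v_rel = (-8, -1),  |v_rel|² = 65
v_rel×d = (-8)·(-10) − (-1)·(11) = 91
since m = R²·65 − 91²:  R² = (8281 + -416) / 65 = 121
R = √121 = 11  ⇒  r_B = 11 − 8 = 3

rB=3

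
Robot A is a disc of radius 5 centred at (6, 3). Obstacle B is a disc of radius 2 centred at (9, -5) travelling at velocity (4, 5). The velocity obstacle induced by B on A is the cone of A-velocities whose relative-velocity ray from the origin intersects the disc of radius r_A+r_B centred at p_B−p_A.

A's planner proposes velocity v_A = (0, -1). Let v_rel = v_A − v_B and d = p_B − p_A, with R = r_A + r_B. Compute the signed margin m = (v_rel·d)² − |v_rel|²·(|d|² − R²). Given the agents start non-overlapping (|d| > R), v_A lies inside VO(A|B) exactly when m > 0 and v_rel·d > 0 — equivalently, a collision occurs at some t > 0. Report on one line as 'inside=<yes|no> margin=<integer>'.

d = (3, -8),  |d|² = 73;  R = 5+2 = 7,  c = 73−7² = 24
v_rel = (-4, -6),  |v_rel|² = 52;  v_rel·d = (-4)·(3) + (-6)·(-8) = 36
52·t² − 72·t + 24 = 0  ⇒  m = 36² − 52·24 = 48
m = 48 > 0,  v_rel·d = 36 > 0  ⇒  inside

inside=yes margin=48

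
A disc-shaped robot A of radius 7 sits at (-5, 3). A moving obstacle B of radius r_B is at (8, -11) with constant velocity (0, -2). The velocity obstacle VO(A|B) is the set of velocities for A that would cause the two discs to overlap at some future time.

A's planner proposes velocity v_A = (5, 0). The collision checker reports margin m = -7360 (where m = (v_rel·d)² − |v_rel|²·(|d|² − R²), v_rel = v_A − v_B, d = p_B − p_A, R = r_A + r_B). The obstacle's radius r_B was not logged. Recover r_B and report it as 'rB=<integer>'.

m = -7360
d = (13, -14);  v_rel = (5, 2),  |v_rel|² = 29
v_rel×d = (5)·(-14) − (2)·(13) = -96
since m = R²·29 − (-96)²:  R² = (9216 + -7360) / 29 = 64
R = √64 = 8  ⇒  r_B = 8 − 7 = 1

rB=1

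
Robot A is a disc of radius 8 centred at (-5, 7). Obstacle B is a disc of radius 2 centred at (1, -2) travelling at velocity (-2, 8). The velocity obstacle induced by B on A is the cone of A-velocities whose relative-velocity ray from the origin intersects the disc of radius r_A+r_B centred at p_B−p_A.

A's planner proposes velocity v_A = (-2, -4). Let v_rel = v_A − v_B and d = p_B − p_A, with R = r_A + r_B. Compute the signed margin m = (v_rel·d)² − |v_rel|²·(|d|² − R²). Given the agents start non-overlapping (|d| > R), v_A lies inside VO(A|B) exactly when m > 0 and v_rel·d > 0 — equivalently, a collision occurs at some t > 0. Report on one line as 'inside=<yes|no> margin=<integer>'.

d = (6, -9),  |d|² = 117;  R = 8+2 = 10,  c = 117−10² = 17
v_rel = (0, -12),  |v_rel|² = 144;  v_rel·d = (0)·(6) + (-12)·(-9) = 108
144·t² − 216·t + 17 = 0  ⇒  m = 108² − 144·17 = 9216
m = 9216 > 0,  v_rel·d = 108 > 0  ⇒  inside

inside=yes margin=9216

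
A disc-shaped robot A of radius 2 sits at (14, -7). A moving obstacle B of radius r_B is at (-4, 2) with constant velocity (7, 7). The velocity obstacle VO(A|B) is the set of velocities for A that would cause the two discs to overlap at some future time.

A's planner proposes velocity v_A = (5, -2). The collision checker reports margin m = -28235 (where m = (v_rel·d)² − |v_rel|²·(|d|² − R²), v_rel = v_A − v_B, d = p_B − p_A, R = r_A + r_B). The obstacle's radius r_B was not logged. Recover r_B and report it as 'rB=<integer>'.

m = -28235
d = (-18, 9);  v_rel = (-2, -9),  |v_rel|² = 85
v_rel×d = (-2)·(9) − (-9)·(-18) = -180
since m = R²·85 − (-180)²:  R² = (32400 + -28235) / 85 = 49
R = √49 = 7  ⇒  r_B = 7 − 2 = 5

rB=5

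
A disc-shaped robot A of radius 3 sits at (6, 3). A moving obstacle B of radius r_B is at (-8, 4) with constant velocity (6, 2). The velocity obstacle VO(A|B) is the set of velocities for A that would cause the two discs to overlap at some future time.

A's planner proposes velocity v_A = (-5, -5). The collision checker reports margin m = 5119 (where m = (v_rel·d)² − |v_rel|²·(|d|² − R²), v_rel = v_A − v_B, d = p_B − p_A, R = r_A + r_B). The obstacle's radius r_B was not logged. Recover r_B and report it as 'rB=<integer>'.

m = 5119
d = (-14, 1);  v_rel = (-11, -7),  |v_rel|² = 170
v_rel×d = (-11)·(1) − (-7)·(-14) = -109
since m = R²·170 − (-109)²:  R² = (11881 + 5119) / 170 = 100
R = √100 = 10  ⇒  r_B = 10 − 3 = 7

rB=7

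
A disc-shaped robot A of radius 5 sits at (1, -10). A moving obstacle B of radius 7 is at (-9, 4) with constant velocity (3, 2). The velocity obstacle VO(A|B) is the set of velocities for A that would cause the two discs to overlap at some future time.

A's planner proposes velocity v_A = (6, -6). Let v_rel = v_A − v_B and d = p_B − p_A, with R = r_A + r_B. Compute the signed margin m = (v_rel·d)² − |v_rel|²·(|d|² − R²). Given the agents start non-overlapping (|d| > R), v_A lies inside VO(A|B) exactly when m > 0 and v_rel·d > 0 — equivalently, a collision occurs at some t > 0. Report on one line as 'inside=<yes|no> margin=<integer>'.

d = (-10, 14),  |d|² = 296;  R = 5+7 = 12,  c = 296−12² = 152
v_rel = (3, -8),  |v_rel|² = 73;  v_rel·d = (3)·(-10) + (-8)·(14) = -142
73·t² + 284·t + 152 = 0  ⇒  m = (-142)² − 73·152 = 9068
m = 9068 > 0,  v_rel·d = -142 < 0  ⇒  outside

inside=no margin=9068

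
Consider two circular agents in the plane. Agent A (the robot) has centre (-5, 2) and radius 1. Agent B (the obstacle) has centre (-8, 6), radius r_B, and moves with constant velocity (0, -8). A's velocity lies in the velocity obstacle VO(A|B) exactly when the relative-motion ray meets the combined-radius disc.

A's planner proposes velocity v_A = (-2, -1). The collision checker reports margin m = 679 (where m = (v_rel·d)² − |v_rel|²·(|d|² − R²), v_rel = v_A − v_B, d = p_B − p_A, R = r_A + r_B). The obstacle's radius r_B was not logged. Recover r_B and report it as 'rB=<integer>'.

m = 679
d = (-3, 4);  v_rel = (-2, 7),  |v_rel|² = 53
v_rel×d = (-2)·(4) − (7)·(-3) = 13
since m = R²·53 − 13²:  R² = (169 + 679) / 53 = 16
R = √16 = 4  ⇒  r_B = 4 − 1 = 3

rB=3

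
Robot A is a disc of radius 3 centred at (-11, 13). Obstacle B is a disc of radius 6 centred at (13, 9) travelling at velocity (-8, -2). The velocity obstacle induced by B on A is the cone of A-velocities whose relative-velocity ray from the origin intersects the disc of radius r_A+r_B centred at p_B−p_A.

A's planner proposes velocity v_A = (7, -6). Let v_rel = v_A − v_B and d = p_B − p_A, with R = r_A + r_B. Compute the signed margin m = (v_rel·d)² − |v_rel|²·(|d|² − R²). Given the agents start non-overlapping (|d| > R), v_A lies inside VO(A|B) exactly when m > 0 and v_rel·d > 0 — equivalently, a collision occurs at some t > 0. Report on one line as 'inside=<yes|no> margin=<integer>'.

d = (24, -4),  |d|² = 592;  R = 3+6 = 9,  c = 592−9² = 511
v_rel = (15, -4),  |v_rel|² = 241;  v_rel·d = (15)·(24) + (-4)·(-4) = 376
241·t² − 752·t + 511 = 0  ⇒  m = 376² − 241·511 = 18225
m = 18225 > 0,  v_rel·d = 376 > 0  ⇒  inside

inside=yes margin=18225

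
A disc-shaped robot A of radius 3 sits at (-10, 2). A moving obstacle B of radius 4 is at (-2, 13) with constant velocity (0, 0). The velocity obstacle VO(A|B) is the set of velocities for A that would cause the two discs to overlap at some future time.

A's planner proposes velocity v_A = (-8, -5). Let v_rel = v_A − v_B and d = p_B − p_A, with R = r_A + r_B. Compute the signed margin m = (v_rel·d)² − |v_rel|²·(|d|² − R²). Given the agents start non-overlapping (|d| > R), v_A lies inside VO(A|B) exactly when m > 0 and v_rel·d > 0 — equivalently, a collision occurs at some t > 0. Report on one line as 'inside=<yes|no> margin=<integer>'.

d = (8, 11),  |d|² = 185;  R = 3+4 = 7,  c = 185−7² = 136
v_rel = (-8, -5),  |v_rel|² = 89;  v_rel·d = (-8)·(8) + (-5)·(11) = -119
89·t² + 238·t + 136 = 0  ⇒  m = (-119)² − 89·136 = 2057
m = 2057 > 0,  v_rel·d = -119 < 0  ⇒  outside

inside=no margin=2057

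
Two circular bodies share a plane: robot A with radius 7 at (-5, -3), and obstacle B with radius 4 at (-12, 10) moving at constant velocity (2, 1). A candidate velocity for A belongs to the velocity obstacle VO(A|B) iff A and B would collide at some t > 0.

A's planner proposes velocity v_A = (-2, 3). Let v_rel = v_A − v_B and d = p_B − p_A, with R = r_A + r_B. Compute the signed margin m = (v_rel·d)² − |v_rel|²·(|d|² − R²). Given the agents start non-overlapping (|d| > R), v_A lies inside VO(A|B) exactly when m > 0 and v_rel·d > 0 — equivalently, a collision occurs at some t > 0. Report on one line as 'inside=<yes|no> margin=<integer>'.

d = (-7, 13),  |d|² = 218;  R = 7+4 = 11,  c = 218−11² = 97
v_rel = (-4, 2),  |v_rel|² = 20;  v_rel·d = (-4)·(-7) + (2)·(13) = 54
20·t² − 108·t + 97 = 0  ⇒  m = 54² − 20·97 = 976
m = 976 > 0,  v_rel·d = 54 > 0  ⇒  inside

inside=yes margin=976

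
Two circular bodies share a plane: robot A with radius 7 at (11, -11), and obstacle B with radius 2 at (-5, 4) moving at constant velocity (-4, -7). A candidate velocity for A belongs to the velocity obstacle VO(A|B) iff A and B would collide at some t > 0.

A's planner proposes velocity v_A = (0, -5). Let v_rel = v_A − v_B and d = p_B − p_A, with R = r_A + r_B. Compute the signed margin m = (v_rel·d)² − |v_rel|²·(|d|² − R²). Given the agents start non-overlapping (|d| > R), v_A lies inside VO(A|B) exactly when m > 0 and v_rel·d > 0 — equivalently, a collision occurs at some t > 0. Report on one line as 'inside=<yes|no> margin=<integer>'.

d = (-16, 15),  |d|² = 481;  R = 7+2 = 9,  c = 481−9² = 400
v_rel = (4, 2),  |v_rel|² = 20;  v_rel·d = (4)·(-16) + (2)·(15) = -34
20·t² + 68·t + 400 = 0  ⇒  m = (-34)² − 20·400 = -6844
m = -6844 < 0,  v_rel·d = -34 < 0  ⇒  outside

inside=no margin=-6844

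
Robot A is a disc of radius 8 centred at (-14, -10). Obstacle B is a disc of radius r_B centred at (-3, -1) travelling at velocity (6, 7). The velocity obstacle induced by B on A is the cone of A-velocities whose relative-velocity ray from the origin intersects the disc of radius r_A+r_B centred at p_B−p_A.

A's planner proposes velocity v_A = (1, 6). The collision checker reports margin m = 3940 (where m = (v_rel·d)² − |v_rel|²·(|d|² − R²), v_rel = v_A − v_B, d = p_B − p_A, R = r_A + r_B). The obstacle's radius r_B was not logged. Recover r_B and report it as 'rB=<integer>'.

m = 3940
d = (11, 9);  v_rel = (-5, -1),  |v_rel|² = 26
v_rel×d = (-5)·(9) − (-1)·(11) = -34
since m = R²·26 − (-34)²:  R² = (1156 + 3940) / 26 = 196
R = √196 = 14  ⇒  r_B = 14 − 8 = 6

rB=6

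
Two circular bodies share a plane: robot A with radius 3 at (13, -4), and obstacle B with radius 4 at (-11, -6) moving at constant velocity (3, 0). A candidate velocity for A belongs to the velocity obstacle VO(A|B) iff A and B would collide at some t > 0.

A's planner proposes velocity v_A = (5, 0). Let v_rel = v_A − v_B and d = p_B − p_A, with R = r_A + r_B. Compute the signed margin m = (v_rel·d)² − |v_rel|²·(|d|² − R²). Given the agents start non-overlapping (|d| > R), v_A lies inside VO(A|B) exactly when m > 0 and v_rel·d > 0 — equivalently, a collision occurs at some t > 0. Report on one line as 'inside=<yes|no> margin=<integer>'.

d = (-24, -2),  |d|² = 580;  R = 3+4 = 7,  c = 580−7² = 531
v_rel = (2, 0),  |v_rel|² = 4;  v_rel·d = (2)·(-24) + (0)·(-2) = -48
4·t² + 96·t + 531 = 0  ⇒  m = (-48)² − 4·531 = 180
m = 180 > 0,  v_rel·d = -48 < 0  ⇒  outside

inside=no margin=180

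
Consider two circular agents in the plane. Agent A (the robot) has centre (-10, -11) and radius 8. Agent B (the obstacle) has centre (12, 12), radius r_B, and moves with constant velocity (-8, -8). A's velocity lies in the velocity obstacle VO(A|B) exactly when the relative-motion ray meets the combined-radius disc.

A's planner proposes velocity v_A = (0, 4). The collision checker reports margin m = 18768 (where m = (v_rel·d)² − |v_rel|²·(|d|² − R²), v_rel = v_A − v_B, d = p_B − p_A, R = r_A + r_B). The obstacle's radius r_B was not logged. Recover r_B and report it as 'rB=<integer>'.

m = 18768
d = (22, 23);  v_rel = (8, 12),  |v_rel|² = 208
v_rel×d = (8)·(23) − (12)·(22) = -80
since m = R²·208 − (-80)²:  R² = (6400 + 18768) / 208 = 121
R = √121 = 11  ⇒  r_B = 11 − 8 = 3

rB=3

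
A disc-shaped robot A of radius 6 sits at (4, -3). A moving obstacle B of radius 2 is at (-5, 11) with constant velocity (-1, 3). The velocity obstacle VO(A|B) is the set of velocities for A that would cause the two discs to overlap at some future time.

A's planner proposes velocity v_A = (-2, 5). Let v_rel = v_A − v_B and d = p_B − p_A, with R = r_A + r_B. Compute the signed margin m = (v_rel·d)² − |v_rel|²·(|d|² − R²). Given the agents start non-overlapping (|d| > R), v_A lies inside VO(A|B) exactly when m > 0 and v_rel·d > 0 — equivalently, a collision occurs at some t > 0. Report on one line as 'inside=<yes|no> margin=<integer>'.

d = (-9, 14),  |d|² = 277;  R = 6+2 = 8,  c = 277−8² = 213
v_rel = (-1, 2),  |v_rel|² = 5;  v_rel·d = (-1)·(-9) + (2)·(14) = 37
5·t² − 74·t + 213 = 0  ⇒  m = 37² − 5·213 = 304
m = 304 > 0,  v_rel·d = 37 > 0  ⇒  inside

inside=yes margin=304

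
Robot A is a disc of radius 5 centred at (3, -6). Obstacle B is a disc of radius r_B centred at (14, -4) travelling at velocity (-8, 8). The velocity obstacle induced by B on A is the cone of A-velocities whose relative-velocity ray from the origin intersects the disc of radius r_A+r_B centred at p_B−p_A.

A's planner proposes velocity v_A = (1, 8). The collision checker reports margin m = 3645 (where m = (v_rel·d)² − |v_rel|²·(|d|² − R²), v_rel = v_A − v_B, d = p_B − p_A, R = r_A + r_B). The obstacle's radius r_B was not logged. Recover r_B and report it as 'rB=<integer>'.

m = 3645
d = (11, 2);  v_rel = (9, 0),  |v_rel|² = 81
v_rel×d = (9)·(2) − (0)·(11) = 18
since m = R²·81 − 18²:  R² = (324 + 3645) / 81 = 49
R = √49 = 7  ⇒  r_B = 7 − 5 = 2

rB=2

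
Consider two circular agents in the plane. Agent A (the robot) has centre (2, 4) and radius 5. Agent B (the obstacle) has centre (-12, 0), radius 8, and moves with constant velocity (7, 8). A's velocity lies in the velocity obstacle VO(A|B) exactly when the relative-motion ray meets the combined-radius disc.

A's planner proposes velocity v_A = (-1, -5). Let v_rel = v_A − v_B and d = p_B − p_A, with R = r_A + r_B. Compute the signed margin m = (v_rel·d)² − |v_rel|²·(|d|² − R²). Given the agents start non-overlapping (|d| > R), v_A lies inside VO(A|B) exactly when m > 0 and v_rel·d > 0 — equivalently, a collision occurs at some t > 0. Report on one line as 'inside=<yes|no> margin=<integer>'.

d = (-14, -4),  |d|² = 212;  R = 5+8 = 13,  c = 212−13² = 43
v_rel = (-8, -13),  |v_rel|² = 233;  v_rel·d = (-8)·(-14) + (-13)·(-4) = 164
233·t² − 328·t + 43 = 0  ⇒  m = 164² − 233·43 = 16877
m = 16877 > 0,  v_rel·d = 164 > 0  ⇒  inside

inside=yes margin=16877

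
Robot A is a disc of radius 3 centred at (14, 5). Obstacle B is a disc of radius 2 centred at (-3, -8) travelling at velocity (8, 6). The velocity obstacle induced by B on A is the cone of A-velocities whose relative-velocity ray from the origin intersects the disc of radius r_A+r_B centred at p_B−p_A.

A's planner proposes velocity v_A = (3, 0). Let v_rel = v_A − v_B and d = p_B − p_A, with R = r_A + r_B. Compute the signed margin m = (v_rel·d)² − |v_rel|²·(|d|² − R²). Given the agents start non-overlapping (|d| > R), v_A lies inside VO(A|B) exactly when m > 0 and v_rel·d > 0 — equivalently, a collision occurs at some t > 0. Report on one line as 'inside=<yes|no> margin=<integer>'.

d = (-17, -13),  |d|² = 458;  R = 3+2 = 5,  c = 458−5² = 433
v_rel = (-5, -6),  |v_rel|² = 61;  v_rel·d = (-5)·(-17) + (-6)·(-13) = 163
61·t² − 326·t + 433 = 0  ⇒  m = 163² − 61·433 = 156
m = 156 > 0,  v_rel·d = 163 > 0  ⇒  inside

inside=yes margin=156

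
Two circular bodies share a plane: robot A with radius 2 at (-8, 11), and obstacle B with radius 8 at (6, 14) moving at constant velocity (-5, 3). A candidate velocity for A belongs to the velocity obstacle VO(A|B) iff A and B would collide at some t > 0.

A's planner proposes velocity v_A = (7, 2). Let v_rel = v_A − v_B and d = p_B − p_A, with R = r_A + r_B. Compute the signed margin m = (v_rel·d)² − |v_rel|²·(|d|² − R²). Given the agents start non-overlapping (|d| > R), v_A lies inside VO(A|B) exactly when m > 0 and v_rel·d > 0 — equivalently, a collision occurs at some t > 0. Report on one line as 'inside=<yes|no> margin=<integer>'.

d = (14, 3),  |d|² = 205;  R = 2+8 = 10,  c = 205−10² = 105
v_rel = (12, -1),  |v_rel|² = 145;  v_rel·d = (12)·(14) + (-1)·(3) = 165
145·t² − 330·t + 105 = 0  ⇒  m = 165² − 145·105 = 12000
m = 12000 > 0,  v_rel·d = 165 > 0  ⇒  inside

inside=yes margin=12000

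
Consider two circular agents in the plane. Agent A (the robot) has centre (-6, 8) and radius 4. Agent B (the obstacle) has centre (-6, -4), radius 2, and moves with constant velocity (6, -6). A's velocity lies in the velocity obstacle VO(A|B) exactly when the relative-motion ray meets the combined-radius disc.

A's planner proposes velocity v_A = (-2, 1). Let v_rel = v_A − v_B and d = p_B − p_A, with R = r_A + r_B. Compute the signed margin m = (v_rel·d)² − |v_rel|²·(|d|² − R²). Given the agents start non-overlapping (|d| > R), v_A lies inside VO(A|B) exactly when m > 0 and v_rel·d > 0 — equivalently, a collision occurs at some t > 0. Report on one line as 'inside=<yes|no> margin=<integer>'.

d = (0, -12),  |d|² = 144;  R = 4+2 = 6,  c = 144−6² = 108
v_rel = (-8, 7),  |v_rel|² = 113;  v_rel·d = (-8)·(0) + (7)·(-12) = -84
113·t² + 168·t + 108 = 0  ⇒  m = (-84)² − 113·108 = -5148
m = -5148 < 0,  v_rel·d = -84 < 0  ⇒  outside

inside=no margin=-5148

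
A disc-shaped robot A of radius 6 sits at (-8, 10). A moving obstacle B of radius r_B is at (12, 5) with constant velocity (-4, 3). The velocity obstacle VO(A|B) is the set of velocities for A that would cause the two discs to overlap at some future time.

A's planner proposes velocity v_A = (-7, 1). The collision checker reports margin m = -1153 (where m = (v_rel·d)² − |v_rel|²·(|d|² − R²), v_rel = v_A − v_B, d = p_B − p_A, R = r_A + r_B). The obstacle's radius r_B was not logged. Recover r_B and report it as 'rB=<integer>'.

m = -1153
d = (20, -5);  v_rel = (-3, -2),  |v_rel|² = 13
v_rel×d = (-3)·(-5) − (-2)·(20) = 55
since m = R²·13 − 55²:  R² = (3025 + -1153) / 13 = 144
R = √144 = 12  ⇒  r_B = 12 − 6 = 6

rB=6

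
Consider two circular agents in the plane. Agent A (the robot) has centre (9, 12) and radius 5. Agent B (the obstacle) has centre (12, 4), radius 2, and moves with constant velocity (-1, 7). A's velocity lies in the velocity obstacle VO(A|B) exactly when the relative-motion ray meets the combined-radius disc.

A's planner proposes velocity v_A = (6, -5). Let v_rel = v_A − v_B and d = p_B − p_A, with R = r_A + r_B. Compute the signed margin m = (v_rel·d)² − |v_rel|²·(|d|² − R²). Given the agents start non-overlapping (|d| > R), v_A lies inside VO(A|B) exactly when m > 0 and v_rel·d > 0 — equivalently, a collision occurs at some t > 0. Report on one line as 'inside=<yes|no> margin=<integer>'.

d = (3, -8),  |d|² = 73;  R = 5+2 = 7,  c = 73−7² = 24
v_rel = (7, -12),  |v_rel|² = 193;  v_rel·d = (7)·(3) + (-12)·(-8) = 117
193·t² − 234·t + 24 = 0  ⇒  m = 117² − 193·24 = 9057
m = 9057 > 0,  v_rel·d = 117 > 0  ⇒  inside

inside=yes margin=9057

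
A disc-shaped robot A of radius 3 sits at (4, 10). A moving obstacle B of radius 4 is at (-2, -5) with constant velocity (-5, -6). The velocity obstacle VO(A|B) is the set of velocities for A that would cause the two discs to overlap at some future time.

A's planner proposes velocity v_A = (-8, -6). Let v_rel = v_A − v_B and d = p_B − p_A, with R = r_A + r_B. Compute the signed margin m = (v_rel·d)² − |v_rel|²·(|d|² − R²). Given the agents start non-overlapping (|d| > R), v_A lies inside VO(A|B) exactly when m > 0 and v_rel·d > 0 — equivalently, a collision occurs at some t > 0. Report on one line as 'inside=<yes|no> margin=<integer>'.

d = (-6, -15),  |d|² = 261;  R = 3+4 = 7,  c = 261−7² = 212
v_rel = (-3, 0),  |v_rel|² = 9;  v_rel·d = (-3)·(-6) + (0)·(-15) = 18
9·t² − 36·t + 212 = 0  ⇒  m = 18² − 9·212 = -1584
m = -1584 < 0,  v_rel·d = 18 > 0  ⇒  outside

inside=no margin=-1584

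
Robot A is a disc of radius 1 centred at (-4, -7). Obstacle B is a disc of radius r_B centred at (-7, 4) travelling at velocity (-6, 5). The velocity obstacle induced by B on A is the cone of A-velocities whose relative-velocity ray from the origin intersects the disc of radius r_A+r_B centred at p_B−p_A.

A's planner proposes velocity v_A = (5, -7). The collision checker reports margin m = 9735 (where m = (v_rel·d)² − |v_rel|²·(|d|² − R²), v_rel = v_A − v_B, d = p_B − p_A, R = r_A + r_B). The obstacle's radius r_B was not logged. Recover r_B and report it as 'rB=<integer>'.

m = 9735
d = (-3, 11);  v_rel = (11, -12),  |v_rel|² = 265
v_rel×d = (11)·(11) − (-12)·(-3) = 85
since m = R²·265 − 85²:  R² = (7225 + 9735) / 265 = 64
R = √64 = 8  ⇒  r_B = 8 − 1 = 7

rB=7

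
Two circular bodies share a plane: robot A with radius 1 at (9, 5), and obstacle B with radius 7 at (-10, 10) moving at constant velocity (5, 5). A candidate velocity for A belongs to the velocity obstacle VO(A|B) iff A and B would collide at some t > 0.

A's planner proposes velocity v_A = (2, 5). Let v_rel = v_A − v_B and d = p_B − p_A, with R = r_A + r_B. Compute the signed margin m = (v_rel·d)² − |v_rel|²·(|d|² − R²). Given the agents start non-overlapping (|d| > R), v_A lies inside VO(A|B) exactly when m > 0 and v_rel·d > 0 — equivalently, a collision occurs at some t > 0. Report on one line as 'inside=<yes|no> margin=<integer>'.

d = (-19, 5),  |d|² = 386;  R = 1+7 = 8,  c = 386−8² = 322
v_rel = (-3, 0),  |v_rel|² = 9;  v_rel·d = (-3)·(-19) + (0)·(5) = 57
9·t² − 114·t + 322 = 0  ⇒  m = 57² − 9·322 = 351
m = 351 > 0,  v_rel·d = 57 > 0  ⇒  inside

inside=yes margin=351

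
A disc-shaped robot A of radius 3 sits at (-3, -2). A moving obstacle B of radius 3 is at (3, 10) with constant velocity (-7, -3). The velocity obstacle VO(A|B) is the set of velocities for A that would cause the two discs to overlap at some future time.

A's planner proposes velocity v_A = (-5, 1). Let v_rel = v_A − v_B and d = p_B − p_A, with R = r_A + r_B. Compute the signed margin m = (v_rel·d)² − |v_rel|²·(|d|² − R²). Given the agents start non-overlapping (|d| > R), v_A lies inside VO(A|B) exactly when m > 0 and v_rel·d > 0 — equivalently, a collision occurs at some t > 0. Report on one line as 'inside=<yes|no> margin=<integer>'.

d = (6, 12),  |d|² = 180;  R = 3+3 = 6,  c = 180−6² = 144
v_rel = (2, 4),  |v_rel|² = 20;  v_rel·d = (2)·(6) + (4)·(12) = 60
20·t² − 120·t + 144 = 0  ⇒  m = 60² − 20·144 = 720
m = 720 > 0,  v_rel·d = 60 > 0  ⇒  inside

inside=yes margin=720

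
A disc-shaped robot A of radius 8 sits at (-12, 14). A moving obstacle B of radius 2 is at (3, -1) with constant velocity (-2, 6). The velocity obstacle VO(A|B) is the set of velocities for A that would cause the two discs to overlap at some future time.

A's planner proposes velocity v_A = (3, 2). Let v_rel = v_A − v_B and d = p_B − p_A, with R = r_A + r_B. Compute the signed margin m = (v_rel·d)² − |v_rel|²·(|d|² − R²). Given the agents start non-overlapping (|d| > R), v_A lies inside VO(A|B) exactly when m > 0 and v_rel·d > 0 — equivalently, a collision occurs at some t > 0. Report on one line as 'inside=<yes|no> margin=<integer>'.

d = (15, -15),  |d|² = 450;  R = 8+2 = 10,  c = 450−10² = 350
v_rel = (5, -4),  |v_rel|² = 41;  v_rel·d = (5)·(15) + (-4)·(-15) = 135
41·t² − 270·t + 350 = 0  ⇒  m = 135² − 41·350 = 3875
m = 3875 > 0,  v_rel·d = 135 > 0  ⇒  inside

inside=yes margin=3875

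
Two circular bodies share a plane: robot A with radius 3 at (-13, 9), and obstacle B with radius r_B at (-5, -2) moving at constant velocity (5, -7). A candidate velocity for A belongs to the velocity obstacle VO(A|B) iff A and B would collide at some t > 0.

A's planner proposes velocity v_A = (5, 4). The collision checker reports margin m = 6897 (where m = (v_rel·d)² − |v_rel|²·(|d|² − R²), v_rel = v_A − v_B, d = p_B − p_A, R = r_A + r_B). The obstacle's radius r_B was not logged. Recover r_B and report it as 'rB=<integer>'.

m = 6897
d = (8, -11);  v_rel = (0, 11),  |v_rel|² = 121
v_rel×d = (0)·(-11) − (11)·(8) = -88
since m = R²·121 − (-88)²:  R² = (7744 + 6897) / 121 = 121
R = √121 = 11  ⇒  r_B = 11 − 3 = 8

rB=8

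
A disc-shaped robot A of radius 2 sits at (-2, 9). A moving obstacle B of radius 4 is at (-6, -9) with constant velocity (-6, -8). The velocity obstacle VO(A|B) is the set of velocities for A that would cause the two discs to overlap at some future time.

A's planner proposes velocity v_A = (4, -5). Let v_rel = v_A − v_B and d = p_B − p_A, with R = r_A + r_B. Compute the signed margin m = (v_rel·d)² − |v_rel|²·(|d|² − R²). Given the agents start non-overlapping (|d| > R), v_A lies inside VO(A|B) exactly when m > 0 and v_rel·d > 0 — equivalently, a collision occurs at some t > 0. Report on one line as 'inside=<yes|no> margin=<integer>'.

d = (-4, -18),  |d|² = 340;  R = 2+4 = 6,  c = 340−6² = 304
v_rel = (10, 3),  |v_rel|² = 109;  v_rel·d = (10)·(-4) + (3)·(-18) = -94
109·t² + 188·t + 304 = 0  ⇒  m = (-94)² − 109·304 = -24300
m = -24300 < 0,  v_rel·d = -94 < 0  ⇒  outside

inside=no margin=-24300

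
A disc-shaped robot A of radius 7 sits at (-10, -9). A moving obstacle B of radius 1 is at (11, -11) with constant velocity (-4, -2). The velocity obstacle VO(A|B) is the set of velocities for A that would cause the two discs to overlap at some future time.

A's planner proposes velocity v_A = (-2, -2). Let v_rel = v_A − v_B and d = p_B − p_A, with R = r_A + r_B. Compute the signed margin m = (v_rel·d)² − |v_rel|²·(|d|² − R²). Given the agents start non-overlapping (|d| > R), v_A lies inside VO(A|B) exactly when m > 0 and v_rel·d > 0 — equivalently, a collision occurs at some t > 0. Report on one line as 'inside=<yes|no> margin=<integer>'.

d = (21, -2),  |d|² = 445;  R = 7+1 = 8,  c = 445−8² = 381
v_rel = (2, 0),  |v_rel|² = 4;  v_rel·d = (2)·(21) + (0)·(-2) = 42
4·t² − 84·t + 381 = 0  ⇒  m = 42² − 4·381 = 240
m = 240 > 0,  v_rel·d = 42 > 0  ⇒  inside

inside=yes margin=240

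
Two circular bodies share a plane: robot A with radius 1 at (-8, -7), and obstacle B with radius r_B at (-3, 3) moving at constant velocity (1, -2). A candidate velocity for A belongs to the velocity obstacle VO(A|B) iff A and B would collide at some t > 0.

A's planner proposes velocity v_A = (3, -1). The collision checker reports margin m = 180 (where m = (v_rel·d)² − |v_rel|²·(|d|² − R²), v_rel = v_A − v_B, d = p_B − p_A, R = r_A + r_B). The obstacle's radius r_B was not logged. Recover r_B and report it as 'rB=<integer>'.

m = 180
d = (5, 10);  v_rel = (2, 1),  |v_rel|² = 5
v_rel×d = (2)·(10) − (1)·(5) = 15
since m = R²·5 − 15²:  R² = (225 + 180) / 5 = 81
R = √81 = 9  ⇒  r_B = 9 − 1 = 8

rB=8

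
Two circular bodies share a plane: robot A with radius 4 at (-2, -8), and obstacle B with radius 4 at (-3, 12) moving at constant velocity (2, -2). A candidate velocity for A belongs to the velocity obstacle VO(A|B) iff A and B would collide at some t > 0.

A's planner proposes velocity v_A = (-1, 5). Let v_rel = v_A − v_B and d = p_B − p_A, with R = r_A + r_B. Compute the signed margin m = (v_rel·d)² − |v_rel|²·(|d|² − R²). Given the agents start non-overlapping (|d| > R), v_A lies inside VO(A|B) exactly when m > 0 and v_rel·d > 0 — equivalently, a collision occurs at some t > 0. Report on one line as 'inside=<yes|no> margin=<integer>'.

d = (-1, 20),  |d|² = 401;  R = 4+4 = 8,  c = 401−8² = 337
v_rel = (-3, 7),  |v_rel|² = 58;  v_rel·d = (-3)·(-1) + (7)·(20) = 143
58·t² − 286·t + 337 = 0  ⇒  m = 143² − 58·337 = 903
m = 903 > 0,  v_rel·d = 143 > 0  ⇒  inside

inside=yes margin=903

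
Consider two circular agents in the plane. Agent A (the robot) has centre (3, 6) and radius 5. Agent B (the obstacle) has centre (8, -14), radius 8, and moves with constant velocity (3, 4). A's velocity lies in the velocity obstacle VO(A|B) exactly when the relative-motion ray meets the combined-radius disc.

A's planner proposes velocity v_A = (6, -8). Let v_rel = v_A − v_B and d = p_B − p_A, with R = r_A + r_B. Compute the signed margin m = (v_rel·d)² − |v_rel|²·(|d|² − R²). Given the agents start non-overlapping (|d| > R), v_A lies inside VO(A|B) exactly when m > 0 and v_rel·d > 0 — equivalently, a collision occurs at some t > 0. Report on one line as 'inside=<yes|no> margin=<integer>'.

d = (5, -20),  |d|² = 425;  R = 5+8 = 13,  c = 425−13² = 256
v_rel = (3, -12),  |v_rel|² = 153;  v_rel·d = (3)·(5) + (-12)·(-20) = 255
153·t² − 510·t + 256 = 0  ⇒  m = 255² − 153·256 = 25857
m = 25857 > 0,  v_rel·d = 255 > 0  ⇒  inside

inside=yes margin=25857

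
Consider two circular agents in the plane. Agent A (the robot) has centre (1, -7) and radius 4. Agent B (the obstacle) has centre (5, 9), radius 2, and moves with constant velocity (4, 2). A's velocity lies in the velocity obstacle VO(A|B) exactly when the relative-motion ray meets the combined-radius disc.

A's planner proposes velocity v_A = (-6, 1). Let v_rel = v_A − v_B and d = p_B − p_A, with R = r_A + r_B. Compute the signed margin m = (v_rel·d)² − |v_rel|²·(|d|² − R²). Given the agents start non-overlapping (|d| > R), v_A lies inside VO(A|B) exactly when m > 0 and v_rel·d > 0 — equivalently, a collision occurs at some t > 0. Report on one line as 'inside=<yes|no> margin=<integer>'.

d = (4, 16),  |d|² = 272;  R = 4+2 = 6,  c = 272−6² = 236
v_rel = (-10, -1),  |v_rel|² = 101;  v_rel·d = (-10)·(4) + (-1)·(16) = -56
101·t² + 112·t + 236 = 0  ⇒  m = (-56)² − 101·236 = -20700
m = -20700 < 0,  v_rel·d = -56 < 0  ⇒  outside

inside=no margin=-20700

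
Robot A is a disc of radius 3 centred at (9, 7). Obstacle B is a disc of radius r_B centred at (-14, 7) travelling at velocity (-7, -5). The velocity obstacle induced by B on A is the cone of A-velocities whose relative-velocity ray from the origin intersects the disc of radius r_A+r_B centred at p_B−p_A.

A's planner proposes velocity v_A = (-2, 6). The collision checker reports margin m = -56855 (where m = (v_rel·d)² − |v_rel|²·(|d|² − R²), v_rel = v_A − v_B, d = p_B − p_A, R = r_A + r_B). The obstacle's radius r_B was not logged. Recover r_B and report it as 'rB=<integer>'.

m = -56855
d = (-23, 0);  v_rel = (5, 11),  |v_rel|² = 146
v_rel×d = (5)·(0) − (11)·(-23) = 253
since m = R²·146 − 253²:  R² = (64009 + -56855) / 146 = 49
R = √49 = 7  ⇒  r_B = 7 − 3 = 4

rB=4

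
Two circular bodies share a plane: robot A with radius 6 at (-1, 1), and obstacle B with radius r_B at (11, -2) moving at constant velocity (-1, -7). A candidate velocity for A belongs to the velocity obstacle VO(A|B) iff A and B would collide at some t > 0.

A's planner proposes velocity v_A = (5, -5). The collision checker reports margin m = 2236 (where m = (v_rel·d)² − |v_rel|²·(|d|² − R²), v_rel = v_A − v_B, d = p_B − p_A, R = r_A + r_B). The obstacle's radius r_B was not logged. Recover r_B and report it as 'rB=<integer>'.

m = 2236
d = (12, -3);  v_rel = (6, 2),  |v_rel|² = 40
v_rel×d = (6)·(-3) − (2)·(12) = -42
since m = R²·40 − (-42)²:  R² = (1764 + 2236) / 40 = 100
R = √100 = 10  ⇒  r_B = 10 − 6 = 4

rB=4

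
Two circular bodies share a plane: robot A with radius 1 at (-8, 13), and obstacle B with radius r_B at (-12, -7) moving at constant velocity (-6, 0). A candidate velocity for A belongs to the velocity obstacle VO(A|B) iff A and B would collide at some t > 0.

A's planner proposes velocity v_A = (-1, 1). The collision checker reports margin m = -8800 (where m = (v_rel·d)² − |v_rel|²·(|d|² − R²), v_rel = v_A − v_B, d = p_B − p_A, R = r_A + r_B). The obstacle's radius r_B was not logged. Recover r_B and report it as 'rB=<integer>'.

m = -8800
d = (-4, -20);  v_rel = (5, 1),  |v_rel|² = 26
v_rel×d = (5)·(-20) − (1)·(-4) = -96
since m = R²·26 − (-96)²:  R² = (9216 + -8800) / 26 = 16
R = √16 = 4  ⇒  r_B = 4 − 1 = 3

rB=3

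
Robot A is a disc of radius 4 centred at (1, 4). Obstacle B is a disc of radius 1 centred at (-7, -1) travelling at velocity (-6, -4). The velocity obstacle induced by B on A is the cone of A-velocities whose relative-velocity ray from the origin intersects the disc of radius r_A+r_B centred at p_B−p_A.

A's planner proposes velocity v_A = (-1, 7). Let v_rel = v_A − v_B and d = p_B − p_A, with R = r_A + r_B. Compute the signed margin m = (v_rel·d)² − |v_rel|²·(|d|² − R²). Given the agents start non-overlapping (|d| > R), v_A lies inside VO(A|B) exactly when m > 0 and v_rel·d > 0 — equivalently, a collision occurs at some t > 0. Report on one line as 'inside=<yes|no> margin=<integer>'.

d = (-8, -5),  |d|² = 89;  R = 4+1 = 5,  c = 89−5² = 64
v_rel = (5, 11),  |v_rel|² = 146;  v_rel·d = (5)·(-8) + (11)·(-5) = -95
146·t² + 190·t + 64 = 0  ⇒  m = (-95)² − 146·64 = -319
m = -319 < 0,  v_rel·d = -95 < 0  ⇒  outside

inside=no margin=-319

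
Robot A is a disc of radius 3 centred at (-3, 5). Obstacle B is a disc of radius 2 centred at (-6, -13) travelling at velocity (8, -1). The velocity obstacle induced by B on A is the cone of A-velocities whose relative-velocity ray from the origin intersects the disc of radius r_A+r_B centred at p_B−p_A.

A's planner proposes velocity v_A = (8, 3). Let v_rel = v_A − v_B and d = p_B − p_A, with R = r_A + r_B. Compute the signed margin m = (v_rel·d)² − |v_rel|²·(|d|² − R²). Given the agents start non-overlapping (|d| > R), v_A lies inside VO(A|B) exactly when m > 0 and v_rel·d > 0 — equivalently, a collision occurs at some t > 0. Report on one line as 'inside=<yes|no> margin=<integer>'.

d = (-3, -18),  |d|² = 333;  R = 3+2 = 5,  c = 333−5² = 308
v_rel = (0, 4),  |v_rel|² = 16;  v_rel·d = (0)·(-3) + (4)·(-18) = -72
16·t² + 144·t + 308 = 0  ⇒  m = (-72)² − 16·308 = 256
m = 256 > 0,  v_rel·d = -72 < 0  ⇒  outside

inside=no margin=256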